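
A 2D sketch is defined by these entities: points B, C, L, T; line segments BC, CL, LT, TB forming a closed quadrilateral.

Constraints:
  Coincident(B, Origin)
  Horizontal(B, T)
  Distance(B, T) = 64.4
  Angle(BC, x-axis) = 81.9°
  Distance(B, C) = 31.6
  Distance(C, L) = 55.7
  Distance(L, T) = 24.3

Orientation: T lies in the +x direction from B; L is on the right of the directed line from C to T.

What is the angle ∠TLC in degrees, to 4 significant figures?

109.0°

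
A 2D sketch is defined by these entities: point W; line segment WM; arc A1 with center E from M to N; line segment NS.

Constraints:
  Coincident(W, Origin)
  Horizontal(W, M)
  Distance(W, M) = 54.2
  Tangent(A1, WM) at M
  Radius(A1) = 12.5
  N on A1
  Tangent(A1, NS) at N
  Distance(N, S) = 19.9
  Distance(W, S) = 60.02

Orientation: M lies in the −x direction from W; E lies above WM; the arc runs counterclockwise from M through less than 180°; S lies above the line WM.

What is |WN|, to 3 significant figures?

45.4

Checks: |EN| = 12.50 ✓; ∠(EN, NS) = 90.00° ✓; |NS| = 19.90 ✓; |WS| = 60.02 ✓.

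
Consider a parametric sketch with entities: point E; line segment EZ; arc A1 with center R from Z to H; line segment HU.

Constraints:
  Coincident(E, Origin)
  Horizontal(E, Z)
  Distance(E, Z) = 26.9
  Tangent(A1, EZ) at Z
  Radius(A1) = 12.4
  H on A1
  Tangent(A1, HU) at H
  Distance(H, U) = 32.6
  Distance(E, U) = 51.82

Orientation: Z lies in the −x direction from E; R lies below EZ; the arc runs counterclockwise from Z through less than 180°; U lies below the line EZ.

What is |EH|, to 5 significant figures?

41.997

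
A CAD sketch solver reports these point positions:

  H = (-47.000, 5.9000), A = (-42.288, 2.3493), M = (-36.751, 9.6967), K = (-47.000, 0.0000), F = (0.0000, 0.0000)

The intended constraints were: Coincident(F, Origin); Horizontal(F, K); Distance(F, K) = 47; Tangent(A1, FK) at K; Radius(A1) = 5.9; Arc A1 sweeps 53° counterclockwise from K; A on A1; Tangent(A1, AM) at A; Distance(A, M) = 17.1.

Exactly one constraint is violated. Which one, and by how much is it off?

Distance(A, M) = 17.1 — off by 7.90.

F = (0.00, 0.00) ✓; F.y = 0.00, K.y = 0.00 ✓; |FK| = 47.00 ✓; ∠(HK, KF) = 90.00° ✓; |HK| = 5.900 ✓; bearing(H→A) − bearing(H→K) = 53.00° ✓; |HA| = 5.900 ✓; ∠(HA, AM) = 90.00° ✓; |AM| = 9.200 ✗.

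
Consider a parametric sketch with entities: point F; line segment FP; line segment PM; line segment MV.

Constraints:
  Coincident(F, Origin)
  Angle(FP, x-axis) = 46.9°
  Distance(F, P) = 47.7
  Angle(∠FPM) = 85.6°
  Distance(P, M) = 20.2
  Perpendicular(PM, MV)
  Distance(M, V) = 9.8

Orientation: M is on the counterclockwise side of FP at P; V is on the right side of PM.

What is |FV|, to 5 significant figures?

59.697

∠FPM = 85.6°, so PM runs at 46.9° + (180° − 85.6°) = 141.30° from the x-axis; with |PM| = 20.2, M = P + 20.2·(cos 141.30°, sin 141.30°) = (16.827, 47.459). PM is perpendicular to MV; with |MV| = 9.8 on the right of PM, V = M + 9.8·(0.62524, 0.78043) = (22.955, 55.107). Then |FV| = |V − F| = 59.697.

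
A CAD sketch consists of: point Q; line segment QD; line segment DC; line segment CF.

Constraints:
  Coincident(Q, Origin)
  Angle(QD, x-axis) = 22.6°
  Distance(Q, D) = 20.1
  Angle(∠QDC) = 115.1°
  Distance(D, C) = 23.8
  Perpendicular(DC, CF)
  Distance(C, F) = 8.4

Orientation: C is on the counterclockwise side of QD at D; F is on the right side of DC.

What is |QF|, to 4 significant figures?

41.86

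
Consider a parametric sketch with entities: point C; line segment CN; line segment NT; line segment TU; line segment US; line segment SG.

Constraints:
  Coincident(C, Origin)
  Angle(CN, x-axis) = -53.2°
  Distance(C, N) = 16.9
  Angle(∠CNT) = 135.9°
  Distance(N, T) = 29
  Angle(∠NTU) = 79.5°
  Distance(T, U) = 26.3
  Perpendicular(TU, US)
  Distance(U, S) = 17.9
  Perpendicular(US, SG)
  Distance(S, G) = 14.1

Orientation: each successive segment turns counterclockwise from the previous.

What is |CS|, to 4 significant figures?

21.65

C is at the origin; CN runs at -53.2° with length 16.9, so N = (10.12, -13.53). ∠CNT = 135.9° gives NT at -9.100° from the x-axis; with |NT| = 29.0, T = (38.76, -18.12). ∠NTU = 79.5° gives TU at 91.40° from the x-axis; with |TU| = 26.3, U = (38.12, 8.173). The perpendicularity gives US at right angles to TU, so US runs at -178.6°; with |US| = 17.9, S = (20.22, 7.736). Then |CS| = |S − C| = 21.65.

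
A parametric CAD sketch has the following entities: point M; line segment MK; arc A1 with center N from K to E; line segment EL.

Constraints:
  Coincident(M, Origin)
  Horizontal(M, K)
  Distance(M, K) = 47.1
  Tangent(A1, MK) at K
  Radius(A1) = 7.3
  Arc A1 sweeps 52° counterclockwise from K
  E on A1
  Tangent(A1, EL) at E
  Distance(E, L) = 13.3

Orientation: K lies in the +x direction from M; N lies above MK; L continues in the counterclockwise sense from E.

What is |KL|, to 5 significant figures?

19.258

M is at the origin; M and K share the same y with |MK| = 47.1 and K on the +x side, so K = (47.100, 0.0000). A1 meets MK tangentially, so NK is at right angles to MK, so N = K + (0, 7.3) = (47.100, 7.3000). On A1, K sits at bearing -90° from N; a 52° counterclockwise sweep puts E at bearing -38°, so E = N + 7.3·(cos -38°, sin -38°) = (52.852, 2.8057). The tangent condition forces NE to be normal to EL, so EL runs along (−sin -38°, cos -38°); with |EL| = 13.3, L = (61.041, 13.286). Then |KL| = |L − K| = 19.258.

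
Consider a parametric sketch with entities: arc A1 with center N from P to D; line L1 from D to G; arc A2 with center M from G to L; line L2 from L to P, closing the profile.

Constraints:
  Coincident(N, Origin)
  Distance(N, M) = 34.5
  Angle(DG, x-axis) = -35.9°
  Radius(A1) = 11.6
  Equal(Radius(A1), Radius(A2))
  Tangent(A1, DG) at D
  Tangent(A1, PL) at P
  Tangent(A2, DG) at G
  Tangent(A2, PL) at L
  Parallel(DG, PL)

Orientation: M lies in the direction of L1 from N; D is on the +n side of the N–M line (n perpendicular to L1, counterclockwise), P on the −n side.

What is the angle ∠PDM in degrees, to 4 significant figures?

71.42°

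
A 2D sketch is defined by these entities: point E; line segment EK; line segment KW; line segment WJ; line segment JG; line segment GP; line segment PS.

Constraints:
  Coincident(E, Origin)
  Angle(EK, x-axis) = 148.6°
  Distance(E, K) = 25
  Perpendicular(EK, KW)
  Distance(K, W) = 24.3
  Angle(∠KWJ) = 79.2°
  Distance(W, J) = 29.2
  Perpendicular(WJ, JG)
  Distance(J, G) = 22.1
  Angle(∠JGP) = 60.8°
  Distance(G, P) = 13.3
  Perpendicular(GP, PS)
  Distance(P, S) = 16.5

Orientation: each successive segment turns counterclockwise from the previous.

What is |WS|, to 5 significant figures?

25.668

E is at the origin; EK runs at 148.6° with length 25.0, so K = (-21.339, 13.025). EK ⟂ KW, so KW runs at -121.40°; with |KW| = 24.3, W = (-33.999, -7.7160). ∠KWJ = 79.2° gives WJ at -20.600° from the x-axis; with |WJ| = 29.2, J = (-6.6664, -17.990). The perpendicularity gives JG at right angles to WJ, so JG runs at 69.400°; with |JG| = 22.1, G = (1.1093, 2.6971). ∠JGP = 60.8° gives GP at -171.40° from the x-axis; with |GP| = 13.3, P = (-12.041, 0.70828). GP is perpendicular to PS, so PS runs at -81.400°; with |PS| = 16.5, S = (-9.5738, -15.606). Then |WS| = |S − W| = 25.668.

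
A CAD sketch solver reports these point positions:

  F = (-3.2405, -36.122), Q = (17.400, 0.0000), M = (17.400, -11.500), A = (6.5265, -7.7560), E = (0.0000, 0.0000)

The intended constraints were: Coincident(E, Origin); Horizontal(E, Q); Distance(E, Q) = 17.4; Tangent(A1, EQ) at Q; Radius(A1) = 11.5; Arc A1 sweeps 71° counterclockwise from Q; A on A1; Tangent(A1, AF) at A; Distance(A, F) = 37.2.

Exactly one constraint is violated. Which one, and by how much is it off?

Distance(A, F) = 37.2 — off by 7.20.

E = (0.00, 0.00) ✓; E.y = 0.00, Q.y = 0.00 ✓; |EQ| = 17.40 ✓; ∠(MQ, QE) = 90.00° ✓; |MQ| = 11.50 ✓; bearing(M→A) − bearing(M→Q) = 71.00° ✓; |MA| = 11.50 ✓; ∠(MA, AF) = 90.00° ✓; |AF| = 30.00 ✗.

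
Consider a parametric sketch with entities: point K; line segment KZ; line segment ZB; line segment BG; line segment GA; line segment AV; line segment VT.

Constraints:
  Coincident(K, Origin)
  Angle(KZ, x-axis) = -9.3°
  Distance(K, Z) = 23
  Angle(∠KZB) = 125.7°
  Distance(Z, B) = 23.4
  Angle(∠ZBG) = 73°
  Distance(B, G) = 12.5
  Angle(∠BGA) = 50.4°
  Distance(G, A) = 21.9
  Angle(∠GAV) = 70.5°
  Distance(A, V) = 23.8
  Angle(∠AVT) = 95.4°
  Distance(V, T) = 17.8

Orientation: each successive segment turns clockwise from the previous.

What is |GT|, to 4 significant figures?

18.40

∠GAV = 70.5° gives AV at -49.70° from the x-axis; with |AV| = 23.8, V = (47.18, -25.94). ∠AVT = 95.4° gives VT at -134.3° from the x-axis; with |VT| = 17.8, T = (34.75, -38.68). Then |GT| = |T − G| = 18.40.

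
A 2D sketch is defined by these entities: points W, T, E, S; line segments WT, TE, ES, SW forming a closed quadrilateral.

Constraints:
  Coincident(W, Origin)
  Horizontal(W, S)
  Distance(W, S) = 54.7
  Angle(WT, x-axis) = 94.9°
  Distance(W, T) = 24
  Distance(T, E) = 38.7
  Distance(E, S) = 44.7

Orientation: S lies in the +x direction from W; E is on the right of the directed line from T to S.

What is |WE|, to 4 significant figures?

16.95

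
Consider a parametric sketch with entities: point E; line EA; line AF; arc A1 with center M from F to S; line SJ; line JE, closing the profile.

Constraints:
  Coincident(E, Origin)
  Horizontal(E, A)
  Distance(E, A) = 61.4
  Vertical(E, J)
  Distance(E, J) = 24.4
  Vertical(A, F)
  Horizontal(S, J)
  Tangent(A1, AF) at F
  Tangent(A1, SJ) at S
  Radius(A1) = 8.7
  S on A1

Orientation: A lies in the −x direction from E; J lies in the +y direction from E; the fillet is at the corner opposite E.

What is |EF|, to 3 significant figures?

63.4

E is at the origin; EA is horizontal with |EA| = 61.4 and A on the −x side, so A = (-61.4, 0.00). EJ is vertical with |EJ| = 24.4 and J on the +y side, so J = (0.00, 24.4). The virtual corner opposite E is at (-61.4, 24.4). Tangency of A1 to AF means the radius MF is perpendicular to AF and the tangent condition forces MS to be normal to SJ, with radius 8.7, so the center M sits 8.7 in from both sides at M = (-52.7, 15.7). That places the tangent points at F = (-61.4, 15.7) on AF and S = (-52.7, 24.4) on SJ. Then |EF| = |F − E| = 63.4.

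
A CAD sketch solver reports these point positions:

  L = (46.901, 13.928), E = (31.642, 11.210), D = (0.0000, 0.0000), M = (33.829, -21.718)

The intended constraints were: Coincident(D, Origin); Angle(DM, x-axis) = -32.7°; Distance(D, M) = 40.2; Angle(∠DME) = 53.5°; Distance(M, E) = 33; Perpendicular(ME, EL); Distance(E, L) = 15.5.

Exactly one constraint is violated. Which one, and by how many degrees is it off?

Perpendicular(ME, EL) — off by 6.30°.

D = (0.00, 0.00) ✓; DM at -32.70° ✓; |DM| = 40.20 ✓; ∠DME = 53.50° ✓; |ME| = 33.00 ✓; ∠(ME, EL) = 83.70° ✗; |EL| = 15.50 ✓.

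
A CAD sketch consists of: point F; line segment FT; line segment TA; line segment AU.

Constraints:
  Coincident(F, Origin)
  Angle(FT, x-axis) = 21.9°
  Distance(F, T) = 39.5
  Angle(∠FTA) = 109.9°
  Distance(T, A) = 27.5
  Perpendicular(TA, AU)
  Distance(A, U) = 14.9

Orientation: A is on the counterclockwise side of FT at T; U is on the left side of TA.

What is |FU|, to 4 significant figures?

46.60

∠FTA = 109.9°, so TA runs at 21.9° + (180° − 109.9°) = 92.00° from the x-axis; with |TA| = 27.5, A = T + 27.5·(cos 92.00°, sin 92.00°) = (35.69, 42.22). TA ⟂ AU; with |AU| = 14.9 on the left of TA, U = A + 14.9·(-0.9994, -0.03490) = (20.80, 41.70). Then |FU| = |U − F| = 46.60.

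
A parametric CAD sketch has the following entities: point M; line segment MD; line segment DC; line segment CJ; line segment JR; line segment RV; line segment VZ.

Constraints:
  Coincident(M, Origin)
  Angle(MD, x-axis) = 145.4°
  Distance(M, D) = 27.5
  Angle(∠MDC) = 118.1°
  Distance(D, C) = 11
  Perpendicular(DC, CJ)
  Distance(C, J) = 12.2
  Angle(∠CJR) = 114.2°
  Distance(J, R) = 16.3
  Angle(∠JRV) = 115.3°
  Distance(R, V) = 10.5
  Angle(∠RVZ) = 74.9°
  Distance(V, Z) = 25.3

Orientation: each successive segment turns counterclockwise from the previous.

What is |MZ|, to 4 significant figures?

34.42

∠JRV = 115.3° gives RV at 67.80° from the x-axis; with |RV| = 10.5, V = (-6.572, 10.33). ∠RVZ = 74.9° gives VZ at 172.9° from the x-axis; with |VZ| = 25.3, Z = (-31.68, 13.46). Then |MZ| = |Z − M| = 34.42.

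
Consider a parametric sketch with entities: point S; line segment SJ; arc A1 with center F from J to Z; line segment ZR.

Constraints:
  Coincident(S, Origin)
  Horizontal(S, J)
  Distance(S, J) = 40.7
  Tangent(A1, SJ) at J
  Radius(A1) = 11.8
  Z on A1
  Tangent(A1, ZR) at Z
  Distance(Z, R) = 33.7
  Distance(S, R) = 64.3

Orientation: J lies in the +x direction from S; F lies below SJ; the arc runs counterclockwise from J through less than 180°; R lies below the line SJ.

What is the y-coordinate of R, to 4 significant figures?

-47.40

S is at the origin; S and J share the same y with |SJ| = 40.7 and J on the +x side, so J = (40.70, 0.000). A1 meets SJ tangentially, so FJ is at right angles to SJ, so F = J + (0, -11.8) = (40.70, -11.80). Since FZ ⟂ ZR (tangency), |FR| = √(11.8² + 33.7²) = 35.71 regardless of where Z sits on A1. So R lies on both circle(S, 64.3) and circle(F, 35.71); the below-SJ intersection is R = (43.45, -47.40). Z is the foot of the tangent from R: Z = (29.90, -16.55).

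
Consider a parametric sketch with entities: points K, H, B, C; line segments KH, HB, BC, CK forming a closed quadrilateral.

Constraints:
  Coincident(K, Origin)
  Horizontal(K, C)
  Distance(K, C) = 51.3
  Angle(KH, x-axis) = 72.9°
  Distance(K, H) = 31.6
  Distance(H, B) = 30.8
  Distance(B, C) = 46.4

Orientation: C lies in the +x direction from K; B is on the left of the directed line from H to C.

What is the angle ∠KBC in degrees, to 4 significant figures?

58.08°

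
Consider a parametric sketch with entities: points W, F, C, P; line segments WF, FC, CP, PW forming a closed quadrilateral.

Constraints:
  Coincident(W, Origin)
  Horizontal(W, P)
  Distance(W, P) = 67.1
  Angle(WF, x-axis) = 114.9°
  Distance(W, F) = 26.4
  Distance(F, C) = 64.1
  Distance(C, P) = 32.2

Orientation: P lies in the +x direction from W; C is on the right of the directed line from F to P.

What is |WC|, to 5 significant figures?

42.206

Checks: W = (0.00, 0.00) ✓; |FC| = 64.10 ✓; |CP| = 32.20 ✓.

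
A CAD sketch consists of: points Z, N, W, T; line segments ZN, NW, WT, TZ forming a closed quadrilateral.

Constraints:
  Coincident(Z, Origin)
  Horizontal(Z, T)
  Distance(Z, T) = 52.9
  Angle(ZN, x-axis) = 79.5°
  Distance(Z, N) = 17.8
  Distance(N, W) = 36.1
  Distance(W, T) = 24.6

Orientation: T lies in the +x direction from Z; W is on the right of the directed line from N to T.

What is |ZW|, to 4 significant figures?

30.33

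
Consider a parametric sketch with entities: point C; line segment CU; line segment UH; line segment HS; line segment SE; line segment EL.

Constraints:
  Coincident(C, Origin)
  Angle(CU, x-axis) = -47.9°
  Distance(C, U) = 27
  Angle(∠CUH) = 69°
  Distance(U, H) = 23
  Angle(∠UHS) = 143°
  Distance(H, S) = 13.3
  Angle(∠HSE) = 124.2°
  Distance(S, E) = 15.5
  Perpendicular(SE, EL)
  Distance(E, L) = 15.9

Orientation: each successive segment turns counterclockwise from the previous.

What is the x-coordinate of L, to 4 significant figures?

5.534

∠HSE = 124.2° gives SE at 155.9° from the x-axis; with |SE| = 15.5, E = (12.03, 19.90). The perpendicularity gives EL at right angles to SE, so EL runs at -114.1°; with |EL| = 15.9, L = (5.534, 5.387). So L.x = 5.534.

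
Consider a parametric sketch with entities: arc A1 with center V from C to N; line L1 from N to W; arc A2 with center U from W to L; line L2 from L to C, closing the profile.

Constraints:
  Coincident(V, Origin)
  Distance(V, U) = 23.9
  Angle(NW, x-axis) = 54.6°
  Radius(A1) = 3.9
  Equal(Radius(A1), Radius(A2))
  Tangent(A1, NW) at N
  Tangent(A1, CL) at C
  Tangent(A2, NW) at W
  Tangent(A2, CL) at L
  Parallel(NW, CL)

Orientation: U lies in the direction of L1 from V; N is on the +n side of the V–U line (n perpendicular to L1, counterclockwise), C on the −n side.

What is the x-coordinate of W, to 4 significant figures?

10.67

The slot axis is L1's direction at 54.6°, so u = (cos 54.6°, sin 54.6°) = (0.5793, 0.8151) and n = (−sin 54.6°, cos 54.6°) = (-0.8151, 0.5793). V is at the origin and U lies 23.9 along u from V, so U = 23.9·u = (13.84, 19.48). Tangency of A1 to both parallel lines with radius 3.9 puts N and C at V ± 3.9·n: N = (-3.179, 2.259), C = (3.179, -2.259). Equal radii place W and L the same way about U: W = U + 3.9·n = (10.67, 21.74), L = U − 3.9·n = (17.02, 17.22). So W.x = 10.67.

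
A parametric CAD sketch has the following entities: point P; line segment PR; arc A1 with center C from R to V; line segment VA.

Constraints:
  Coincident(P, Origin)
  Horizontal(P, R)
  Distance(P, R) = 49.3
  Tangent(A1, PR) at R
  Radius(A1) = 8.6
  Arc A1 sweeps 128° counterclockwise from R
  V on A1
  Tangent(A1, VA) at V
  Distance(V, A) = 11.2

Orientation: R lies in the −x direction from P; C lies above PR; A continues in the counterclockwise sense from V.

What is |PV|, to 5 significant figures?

44.736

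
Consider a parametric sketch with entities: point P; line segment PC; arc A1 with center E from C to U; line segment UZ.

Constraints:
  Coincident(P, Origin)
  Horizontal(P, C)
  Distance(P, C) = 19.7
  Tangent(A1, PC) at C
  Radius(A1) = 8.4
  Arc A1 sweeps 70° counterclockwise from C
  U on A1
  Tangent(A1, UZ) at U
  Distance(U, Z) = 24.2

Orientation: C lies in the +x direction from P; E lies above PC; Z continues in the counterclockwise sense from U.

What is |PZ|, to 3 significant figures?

45.7

P is at the origin; PC is horizontal with |PC| = 19.7 and C on the +x side, so C = (19.7, 0.00). The tangent condition forces EC to be normal to PC, so E = C + (0, 8.4) = (19.7, 8.40). On A1, C sits at bearing -90° from E; a 70° counterclockwise sweep puts U at bearing -20°, so U = E + 8.4·(cos -20°, sin -20°) = (27.6, 5.53). Since A1 is tangent to UZ there, EU ⟂ UZ, so UZ runs along (−sin -20°, cos -20°); with |UZ| = 24.2, Z = (35.9, 28.3). Then |PZ| = |Z − P| = 45.7.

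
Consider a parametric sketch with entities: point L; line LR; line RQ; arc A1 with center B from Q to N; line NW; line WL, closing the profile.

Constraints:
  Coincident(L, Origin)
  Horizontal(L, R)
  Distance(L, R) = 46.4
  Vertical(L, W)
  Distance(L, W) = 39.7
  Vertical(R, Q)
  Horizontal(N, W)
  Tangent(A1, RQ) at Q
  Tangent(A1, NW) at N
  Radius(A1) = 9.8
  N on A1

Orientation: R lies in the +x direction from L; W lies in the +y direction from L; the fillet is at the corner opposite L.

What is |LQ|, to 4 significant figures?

55.20

L is at the origin; LR is horizontal with |LR| = 46.4 and R on the +x side, so R = (46.40, 0.000). L and W share the same x with |LW| = 39.7 and W on the +y side, so W = (0.000, 39.70). The virtual corner opposite L is at (46.40, 39.70). Tangency of A1 to RQ means the radius BQ is perpendicular to RQ and tangency of A1 to NW means the radius BN is perpendicular to NW, with radius 9.8, so the center B sits 9.8 in from both sides at B = (36.60, 29.90). That places the tangent points at Q = (46.40, 29.90) on RQ and N = (36.60, 39.70) on NW. Then |LQ| = |Q − L| = 55.20.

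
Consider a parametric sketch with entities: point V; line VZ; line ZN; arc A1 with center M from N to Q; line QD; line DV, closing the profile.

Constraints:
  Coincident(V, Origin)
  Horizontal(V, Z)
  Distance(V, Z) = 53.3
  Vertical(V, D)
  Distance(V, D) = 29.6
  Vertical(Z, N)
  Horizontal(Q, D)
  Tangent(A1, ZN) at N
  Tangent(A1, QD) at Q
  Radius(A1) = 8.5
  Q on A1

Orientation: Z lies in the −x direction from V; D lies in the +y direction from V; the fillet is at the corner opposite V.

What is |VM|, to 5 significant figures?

49.520

V is at the origin; V and Z share the same y with |VZ| = 53.3 and Z on the −x side, so Z = (-53.300, 0.0000). V and D share the same x with |VD| = 29.6 and D on the +y side, so D = (0.0000, 29.600). The virtual corner opposite V is at (-53.300, 29.600). The tangent condition forces MN to be normal to ZN and tangency of A1 to QD means the radius MQ is perpendicular to QD, with radius 8.5, so the center M sits 8.5 in from both sides at M = (-44.800, 21.100). Then |VM| = |M − V| = 49.520.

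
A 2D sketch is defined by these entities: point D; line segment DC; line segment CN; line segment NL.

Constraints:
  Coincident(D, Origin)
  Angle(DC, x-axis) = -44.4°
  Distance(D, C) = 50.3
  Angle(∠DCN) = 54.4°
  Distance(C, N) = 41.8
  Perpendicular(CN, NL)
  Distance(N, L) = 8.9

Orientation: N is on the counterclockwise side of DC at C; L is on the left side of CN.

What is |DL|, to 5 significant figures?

34.361

∠DCN = 54.4°, so CN runs at -44.4° + (180° − 54.4°) = 81.200° from the x-axis; with |CN| = 41.8, N = C + 41.8·(cos 81.200°, sin 81.200°) = (42.333, 6.1149). CN ⟂ NL; with |NL| = 8.9 on the left of CN, L = N + 8.9·(-0.98823, 0.15299) = (33.538, 7.4765). Then |DL| = |L − D| = 34.361.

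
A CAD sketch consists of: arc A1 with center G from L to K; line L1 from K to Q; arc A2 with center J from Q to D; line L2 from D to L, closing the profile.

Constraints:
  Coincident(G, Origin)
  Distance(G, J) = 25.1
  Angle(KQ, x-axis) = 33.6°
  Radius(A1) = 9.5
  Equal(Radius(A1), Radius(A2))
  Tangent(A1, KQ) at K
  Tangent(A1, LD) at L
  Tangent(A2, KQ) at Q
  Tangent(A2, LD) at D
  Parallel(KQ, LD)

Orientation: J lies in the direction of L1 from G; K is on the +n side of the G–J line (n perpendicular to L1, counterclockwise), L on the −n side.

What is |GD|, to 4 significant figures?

26.84

The slot axis is L1's direction at 33.6°, so u = (cos 33.6°, sin 33.6°) = (0.8329, 0.5534) and n = (−sin 33.6°, cos 33.6°) = (-0.5534, 0.8329). G is at the origin and J lies 25.1 along u from G, so J = 25.1·u = (20.91, 13.89). Tangency of A1 to both parallel lines with radius 9.5 puts K and L at G ± 9.5·n: K = (-5.257, 7.913), L = (5.257, -7.913). Equal radii place Q and D the same way about J: Q = J + 9.5·n = (15.65, 21.80), D = J − 9.5·n = (26.16, 5.977). Then |GD| = |D − G| = 26.84.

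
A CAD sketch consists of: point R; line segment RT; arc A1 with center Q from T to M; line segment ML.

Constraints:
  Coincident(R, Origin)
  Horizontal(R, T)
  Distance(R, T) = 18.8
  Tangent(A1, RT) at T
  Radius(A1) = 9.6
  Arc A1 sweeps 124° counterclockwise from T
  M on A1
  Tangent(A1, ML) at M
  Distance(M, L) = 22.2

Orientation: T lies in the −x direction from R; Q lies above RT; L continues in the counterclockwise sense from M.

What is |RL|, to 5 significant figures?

40.676

On A1, T sits at bearing -90° from Q; a 124° counterclockwise sweep puts M at bearing 34°, so M = Q + 9.6·(cos 34°, sin 34°) = (-10.841, 14.968). A1 meets ML tangentially, so QM is at right angles to ML, so ML runs along (−sin 34°, cos 34°); with |ML| = 22.2, L = (-23.255, 33.373). Then |RL| = |L − R| = 40.676.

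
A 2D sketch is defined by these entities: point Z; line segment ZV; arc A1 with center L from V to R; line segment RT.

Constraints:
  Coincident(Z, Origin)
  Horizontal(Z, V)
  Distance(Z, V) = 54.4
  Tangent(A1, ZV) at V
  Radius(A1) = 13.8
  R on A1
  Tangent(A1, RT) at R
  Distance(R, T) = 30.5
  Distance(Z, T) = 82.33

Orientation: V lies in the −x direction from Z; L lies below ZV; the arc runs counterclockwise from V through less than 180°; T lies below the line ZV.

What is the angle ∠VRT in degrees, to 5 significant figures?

136.64°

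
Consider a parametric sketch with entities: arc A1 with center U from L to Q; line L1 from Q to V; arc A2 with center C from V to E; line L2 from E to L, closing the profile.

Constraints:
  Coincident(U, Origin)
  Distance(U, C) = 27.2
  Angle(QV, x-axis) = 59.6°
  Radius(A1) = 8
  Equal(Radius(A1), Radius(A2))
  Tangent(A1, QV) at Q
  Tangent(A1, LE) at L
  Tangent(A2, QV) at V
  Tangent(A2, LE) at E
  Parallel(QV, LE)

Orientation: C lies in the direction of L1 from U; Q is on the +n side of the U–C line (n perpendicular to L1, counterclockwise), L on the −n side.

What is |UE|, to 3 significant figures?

28.4

The slot axis is L1's direction at 59.6°, so u = (cos 59.6°, sin 59.6°) = (0.506, 0.863) and n = (−sin 59.6°, cos 59.6°) = (-0.863, 0.506). U is at the origin and C lies 27.2 along u from U, so C = 27.2·u = (13.8, 23.5). Tangency of A1 to both parallel lines with radius 8.0 puts Q and L at U ± 8.0·n: Q = (-6.90, 4.05), L = (6.90, -4.05). Equal radii place V and E the same way about C: V = C + 8.0·n = (6.86, 27.5), E = C − 8.0·n = (20.7, 19.4). Then |UE| = |E − U| = 28.4.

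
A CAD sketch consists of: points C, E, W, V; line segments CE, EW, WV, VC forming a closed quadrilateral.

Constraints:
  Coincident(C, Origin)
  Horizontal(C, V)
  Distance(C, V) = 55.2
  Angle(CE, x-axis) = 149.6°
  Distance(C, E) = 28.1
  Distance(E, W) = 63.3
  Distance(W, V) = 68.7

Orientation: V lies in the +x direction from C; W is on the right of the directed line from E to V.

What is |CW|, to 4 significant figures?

43.45

Checks: |EW| = 63.30 ✓; |WV| = 68.70 ✓.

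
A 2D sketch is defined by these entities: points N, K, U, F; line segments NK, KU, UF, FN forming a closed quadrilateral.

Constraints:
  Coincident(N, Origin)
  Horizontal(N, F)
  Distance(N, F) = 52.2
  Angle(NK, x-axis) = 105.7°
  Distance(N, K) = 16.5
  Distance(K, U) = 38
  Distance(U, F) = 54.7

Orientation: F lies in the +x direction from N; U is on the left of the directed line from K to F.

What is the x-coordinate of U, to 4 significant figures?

20.47

N is at the origin; N and F share the same y with |NF| = 52.2 and F in +x, so F = (52.2, 0). NK runs at 105.7° with |NK| = 16.5, so K = (-4.465, 15.88). U is determined by |KU| = 38.0 and |UF| = 54.7 together: it lies at the intersection of circle(K, 38.0) and circle(F, 54.7). With |KF| = 58.85, the foot of the radical line on KF is 16.27 from K and the perpendicular offset is √(38.0² − 16.27²) = 34.34. Taking the left-of-KF solution: U = (20.47, 44.56).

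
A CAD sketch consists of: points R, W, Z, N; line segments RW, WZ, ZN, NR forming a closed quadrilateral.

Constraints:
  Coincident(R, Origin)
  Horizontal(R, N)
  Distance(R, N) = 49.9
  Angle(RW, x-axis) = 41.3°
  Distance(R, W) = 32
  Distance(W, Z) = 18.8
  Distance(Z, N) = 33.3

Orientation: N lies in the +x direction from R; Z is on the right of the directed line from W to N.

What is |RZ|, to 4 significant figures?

17.23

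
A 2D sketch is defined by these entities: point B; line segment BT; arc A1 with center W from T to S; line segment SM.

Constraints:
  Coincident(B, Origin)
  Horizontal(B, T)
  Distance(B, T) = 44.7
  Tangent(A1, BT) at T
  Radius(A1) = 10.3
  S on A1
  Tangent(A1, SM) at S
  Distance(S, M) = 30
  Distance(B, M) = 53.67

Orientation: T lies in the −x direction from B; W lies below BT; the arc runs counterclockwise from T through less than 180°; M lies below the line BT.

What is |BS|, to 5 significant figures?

55.471

Checks: |WS| = 10.30 ✓; ∠(WS, SM) = 90.00° ✓; |SM| = 30.00 ✓; |BM| = 53.67 ✓.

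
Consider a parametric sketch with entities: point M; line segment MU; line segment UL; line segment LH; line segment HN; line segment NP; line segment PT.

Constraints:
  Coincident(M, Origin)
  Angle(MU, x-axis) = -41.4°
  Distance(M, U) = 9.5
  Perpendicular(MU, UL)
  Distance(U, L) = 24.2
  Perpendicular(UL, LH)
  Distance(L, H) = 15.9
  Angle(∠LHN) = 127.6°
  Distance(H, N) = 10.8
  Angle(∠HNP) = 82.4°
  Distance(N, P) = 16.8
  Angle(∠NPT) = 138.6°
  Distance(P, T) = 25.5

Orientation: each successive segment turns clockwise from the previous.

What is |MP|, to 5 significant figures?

7.4093

M is at the origin; MU runs at -41.4° with length 9.5, so U = (7.1261, -6.2825). MU ⟂ UL, so UL runs at -131.40°; with |UL| = 24.2, L = (-8.8777, -24.435). The perpendicularity gives LH at right angles to UL, so LH runs at 138.60°; with |LH| = 15.9, H = (-20.804, -13.920). ∠LHN = 127.6° gives HN at 86.200° from the x-axis; with |HN| = 10.8, N = (-20.089, -3.1440). ∠HNP = 82.4° gives NP at -11.400° from the x-axis; with |NP| = 16.8, P = (-3.6201, -6.4647). Then |MP| = |P − M| = 7.4093.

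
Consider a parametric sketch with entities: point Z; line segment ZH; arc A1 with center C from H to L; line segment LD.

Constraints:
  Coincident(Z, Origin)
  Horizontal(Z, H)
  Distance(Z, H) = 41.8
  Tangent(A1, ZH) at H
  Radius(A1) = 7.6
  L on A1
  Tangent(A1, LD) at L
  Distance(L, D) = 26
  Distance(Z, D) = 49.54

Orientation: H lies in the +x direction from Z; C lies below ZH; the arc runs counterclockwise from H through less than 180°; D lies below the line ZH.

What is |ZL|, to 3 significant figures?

35.2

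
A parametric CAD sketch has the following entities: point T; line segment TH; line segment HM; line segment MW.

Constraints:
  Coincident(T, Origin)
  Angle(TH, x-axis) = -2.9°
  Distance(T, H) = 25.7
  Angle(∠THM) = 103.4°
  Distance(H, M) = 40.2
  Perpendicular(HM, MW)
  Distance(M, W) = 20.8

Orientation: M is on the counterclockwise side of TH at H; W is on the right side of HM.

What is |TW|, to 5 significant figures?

65.023

∠THM = 103.4°, so HM runs at -2.9° + (180° − 103.4°) = 73.700° from the x-axis; with |HM| = 40.2, M = H + 40.2·(cos 73.700°, sin 73.700°) = (36.950, 37.284). The perpendicularity gives MW at right angles to HM; with |MW| = 20.8 on the right of HM, W = M + 20.8·(0.95981, -0.28067) = (56.914, 31.446). Then |TW| = |W − T| = 65.023.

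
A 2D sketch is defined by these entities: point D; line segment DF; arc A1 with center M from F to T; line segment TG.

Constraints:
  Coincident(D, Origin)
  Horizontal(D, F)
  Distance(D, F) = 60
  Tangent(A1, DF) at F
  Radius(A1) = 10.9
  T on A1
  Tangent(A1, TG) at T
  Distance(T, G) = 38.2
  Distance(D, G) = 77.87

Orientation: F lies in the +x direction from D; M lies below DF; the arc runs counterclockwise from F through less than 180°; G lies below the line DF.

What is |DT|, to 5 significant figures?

51.314

Checks: ∠(MF, FD) = 90.00° ✓; |MT| = 10.90 ✓; ∠(MT, TG) = 90.00° ✓; |TG| = 38.20 ✓; |DG| = 77.87 ✓.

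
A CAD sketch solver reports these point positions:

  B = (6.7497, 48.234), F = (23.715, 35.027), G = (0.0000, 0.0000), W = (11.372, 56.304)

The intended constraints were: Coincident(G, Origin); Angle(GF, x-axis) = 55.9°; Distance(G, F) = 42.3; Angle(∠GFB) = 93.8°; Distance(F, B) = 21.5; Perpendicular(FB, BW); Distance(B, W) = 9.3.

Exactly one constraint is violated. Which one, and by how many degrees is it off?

Perpendicular(FB, BW) — off by 8.10°.

G = (0.00, 0.00) ✓; GF at 55.90° ✓; |GF| = 42.30 ✓; ∠GFB = 93.80° ✓; |FB| = 21.50 ✓; ∠(FB, BW) = 81.90° ✗; |BW| = 9.300 ✓.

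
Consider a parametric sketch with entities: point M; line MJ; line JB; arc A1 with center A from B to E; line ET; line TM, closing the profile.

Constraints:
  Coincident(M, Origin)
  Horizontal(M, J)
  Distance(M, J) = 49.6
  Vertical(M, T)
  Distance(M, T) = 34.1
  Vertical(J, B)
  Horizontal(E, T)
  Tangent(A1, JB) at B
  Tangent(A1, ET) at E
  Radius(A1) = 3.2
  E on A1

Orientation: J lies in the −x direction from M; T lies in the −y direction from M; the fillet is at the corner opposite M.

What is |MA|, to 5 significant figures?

55.747

M is at the origin; MJ is horizontal with |MJ| = 49.6 and J on the −x side, so J = (-49.600, 0.0000). MT is vertical with |MT| = 34.1 and T on the −y side, so T = (0.0000, -34.100). The virtual corner opposite M is at (-49.600, -34.100). The tangent condition forces AB to be normal to JB and A1 meets ET tangentially, so AE is at right angles to ET, with radius 3.2, so the center A sits 3.2 in from both sides at A = (-46.400, -30.900). Then |MA| = |A − M| = 55.747.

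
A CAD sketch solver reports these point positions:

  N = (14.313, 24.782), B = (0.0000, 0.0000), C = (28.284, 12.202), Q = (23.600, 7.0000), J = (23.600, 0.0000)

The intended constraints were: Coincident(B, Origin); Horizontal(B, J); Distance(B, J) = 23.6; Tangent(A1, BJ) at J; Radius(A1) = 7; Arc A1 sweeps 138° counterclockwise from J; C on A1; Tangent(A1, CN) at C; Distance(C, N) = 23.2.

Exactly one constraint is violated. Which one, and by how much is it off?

Distance(C, N) = 23.2 — off by 4.40.

B = (0.00, 0.00) ✓; B.y = 0.00, J.y = 0.00 ✓; |BJ| = 23.60 ✓; ∠(QJ, JB) = 90.00° ✓; |QJ| = 7.000 ✓; bearing(Q→C) − bearing(Q→J) = 138.0° ✓; |QC| = 7.000 ✓; ∠(QC, CN) = 90.00° ✓; |CN| = 18.80 ✗.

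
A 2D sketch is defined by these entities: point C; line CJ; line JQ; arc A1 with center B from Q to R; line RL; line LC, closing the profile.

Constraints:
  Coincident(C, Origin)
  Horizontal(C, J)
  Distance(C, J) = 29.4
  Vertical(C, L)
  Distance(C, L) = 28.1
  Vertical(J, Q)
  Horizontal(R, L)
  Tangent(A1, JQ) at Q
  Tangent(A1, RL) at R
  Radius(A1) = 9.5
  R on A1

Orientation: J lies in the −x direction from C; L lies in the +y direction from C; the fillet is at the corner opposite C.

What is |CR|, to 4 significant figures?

34.43

C is at the origin; CJ is horizontal with |CJ| = 29.4 and J on the −x side, so J = (-29.40, 0.000). CL is vertical with |CL| = 28.1 and L on the +y side, so L = (0.000, 28.10). The virtual corner opposite C is at (-29.40, 28.10). A1 meets JQ tangentially, so BQ is at right angles to JQ and A1 meets RL tangentially, so BR is at right angles to RL, with radius 9.5, so the center B sits 9.5 in from both sides at B = (-19.90, 18.60). That places the tangent points at Q = (-29.40, 18.60) on JQ and R = (-19.90, 28.10) on RL. Then |CR| = |R − C| = 34.43.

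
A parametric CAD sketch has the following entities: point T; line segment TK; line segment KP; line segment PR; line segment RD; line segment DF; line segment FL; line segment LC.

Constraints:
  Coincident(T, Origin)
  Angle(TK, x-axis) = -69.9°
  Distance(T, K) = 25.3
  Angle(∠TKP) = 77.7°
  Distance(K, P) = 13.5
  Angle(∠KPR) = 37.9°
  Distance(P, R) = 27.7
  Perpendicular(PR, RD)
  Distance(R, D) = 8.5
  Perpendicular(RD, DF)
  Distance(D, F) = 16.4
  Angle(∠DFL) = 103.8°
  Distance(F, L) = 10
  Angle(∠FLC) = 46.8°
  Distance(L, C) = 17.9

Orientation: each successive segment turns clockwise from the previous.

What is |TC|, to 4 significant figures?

22.29

T is at the origin; TK runs at -69.9° with length 25.3, so K = (8.695, -23.76). ∠TKP = 77.7° gives KP at -172.2° from the x-axis; with |KP| = 13.5, P = (-4.681, -25.59). ∠KPR = 37.9° gives PR at 45.70° from the x-axis; with |PR| = 27.7, R = (14.67, -5.767). PR is perpendicular to RD, so RD runs at -44.30°; with |RD| = 8.5, D = (20.75, -11.70). RD ⟂ DF, so DF runs at -134.3°; with |DF| = 16.4, F = (9.295, -23.44). ∠DFL = 103.8° gives FL at 149.5° from the x-axis; with |FL| = 10.0, L = (0.6787, -18.37). ∠FLC = 46.8° gives LC at 16.30° from the x-axis; with |LC| = 17.9, C = (17.86, -13.34). Then |TC| = |C − T| = 22.29.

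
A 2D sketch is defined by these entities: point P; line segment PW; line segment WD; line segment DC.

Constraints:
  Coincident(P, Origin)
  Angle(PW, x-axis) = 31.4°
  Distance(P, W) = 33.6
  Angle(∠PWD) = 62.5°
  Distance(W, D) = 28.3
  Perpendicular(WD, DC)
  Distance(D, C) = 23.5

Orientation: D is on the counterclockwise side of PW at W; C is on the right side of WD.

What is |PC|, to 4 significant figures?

54.82

P is at the origin; PW runs at 31.4° with length 33.6, so W = 33.6·(cos 31.4°, sin 31.4°) = (28.68, 17.51). ∠PWD = 62.5°, so WD runs at 31.4° + (180° − 62.5°) = 148.9° from the x-axis; with |WD| = 28.3, D = W + 28.3·(cos 148.9°, sin 148.9°) = (4.447, 32.12). The perpendicularity gives DC at right angles to WD; with |DC| = 23.5 on the right of WD, C = D + 23.5·(0.5165, 0.8563) = (16.59, 52.25). Then |PC| = |C − P| = 54.82.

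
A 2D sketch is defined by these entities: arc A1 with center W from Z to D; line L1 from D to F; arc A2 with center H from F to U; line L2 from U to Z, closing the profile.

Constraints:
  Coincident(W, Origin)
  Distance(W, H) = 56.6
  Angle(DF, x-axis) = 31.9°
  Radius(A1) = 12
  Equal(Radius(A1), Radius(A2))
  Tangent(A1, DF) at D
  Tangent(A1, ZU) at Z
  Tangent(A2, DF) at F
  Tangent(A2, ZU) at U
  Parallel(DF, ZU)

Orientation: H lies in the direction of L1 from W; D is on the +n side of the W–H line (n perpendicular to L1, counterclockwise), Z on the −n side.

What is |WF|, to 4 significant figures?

57.86

The slot axis is L1's direction at 31.9°, so u = (cos 31.9°, sin 31.9°) = (0.8490, 0.5284) and n = (−sin 31.9°, cos 31.9°) = (-0.5284, 0.8490). W is at the origin and H lies 56.6 along u from W, so H = 56.6·u = (48.05, 29.91). Tangency of A1 to both parallel lines with radius 12.0 puts D and Z at W ± 12.0·n: D = (-6.341, 10.19), Z = (6.341, -10.19). Equal radii place F and U the same way about H: F = H + 12.0·n = (41.71, 40.10), U = H − 12.0·n = (54.39, 19.72). Then |WF| = |F − W| = 57.86.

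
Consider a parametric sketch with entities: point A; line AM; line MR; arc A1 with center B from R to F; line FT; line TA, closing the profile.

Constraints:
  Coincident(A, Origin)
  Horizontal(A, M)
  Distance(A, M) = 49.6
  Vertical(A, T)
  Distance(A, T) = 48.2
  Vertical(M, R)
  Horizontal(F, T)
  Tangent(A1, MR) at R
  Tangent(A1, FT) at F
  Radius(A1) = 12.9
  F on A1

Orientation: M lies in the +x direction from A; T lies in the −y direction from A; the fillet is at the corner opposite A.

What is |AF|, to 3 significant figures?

60.6

A is at the origin; A and M share the same y with |AM| = 49.6 and M on the +x side, so M = (49.6, 0.00). A and T share the same x with |AT| = 48.2 and T on the −y side, so T = (0.00, -48.2). The virtual corner opposite A is at (49.6, -48.2). Since A1 is tangent to MR there, BR ⟂ MR and A1 meets FT tangentially, so BF is at right angles to FT, with radius 12.9, so the center B sits 12.9 in from both sides at B = (36.7, -35.3). That places the tangent points at R = (49.6, -35.3) on MR and F = (36.7, -48.2) on FT. Then |AF| = |F − A| = 60.6.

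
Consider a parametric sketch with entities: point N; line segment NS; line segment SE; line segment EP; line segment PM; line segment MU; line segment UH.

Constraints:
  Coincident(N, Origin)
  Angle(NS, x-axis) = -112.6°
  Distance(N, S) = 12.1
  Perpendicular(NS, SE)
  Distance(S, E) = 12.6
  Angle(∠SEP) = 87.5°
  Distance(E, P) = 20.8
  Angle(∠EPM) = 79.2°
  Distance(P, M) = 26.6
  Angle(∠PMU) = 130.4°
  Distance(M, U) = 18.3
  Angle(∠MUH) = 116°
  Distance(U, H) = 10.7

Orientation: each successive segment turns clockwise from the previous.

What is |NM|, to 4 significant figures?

14.42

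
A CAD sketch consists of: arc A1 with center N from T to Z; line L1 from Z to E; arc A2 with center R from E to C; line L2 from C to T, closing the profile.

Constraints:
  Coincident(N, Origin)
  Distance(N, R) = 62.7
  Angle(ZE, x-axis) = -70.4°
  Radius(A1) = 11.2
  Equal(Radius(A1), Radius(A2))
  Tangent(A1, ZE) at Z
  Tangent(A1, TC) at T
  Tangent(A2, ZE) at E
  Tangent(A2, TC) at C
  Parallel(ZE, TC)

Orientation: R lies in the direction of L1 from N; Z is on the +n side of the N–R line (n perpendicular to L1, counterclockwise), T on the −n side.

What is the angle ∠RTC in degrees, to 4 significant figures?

10.13°

The slot axis is L1's direction at -70.4°, so u = (cos -70.4°, sin -70.4°) = (0.3355, -0.9421) and n = (−sin -70.4°, cos -70.4°) = (0.9421, 0.3355). N is at the origin and R lies 62.7 along u from N, so R = 62.7·u = (21.03, -59.07). Tangency of A1 to both parallel lines with radius 11.2 puts Z and T at N ± 11.2·n: Z = (10.55, 3.757), T = (-10.55, -3.757). Equal radii place E and C the same way about R: E = R + 11.2·n = (31.58, -55.31), C = R − 11.2·n = (10.48, -62.82). Then cos ∠RTC = TR·TC / (|TR||TC|), giving 10.13°.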